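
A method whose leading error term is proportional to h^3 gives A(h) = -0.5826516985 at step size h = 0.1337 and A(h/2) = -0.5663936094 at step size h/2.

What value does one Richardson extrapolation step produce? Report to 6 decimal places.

-0.564071

Method order is 3; weight 2^3 = 8.
8×(-0.5663936094) = -4.5311488752; subtract (-0.5826516985) → -3.9484971767
Divide by 2^3 − 1 = 7.
(8×(-0.5663936094) − (-0.5826516985))/(8 − 1) = -0.5640710252
Shift from A(h/2): +0.0023225842.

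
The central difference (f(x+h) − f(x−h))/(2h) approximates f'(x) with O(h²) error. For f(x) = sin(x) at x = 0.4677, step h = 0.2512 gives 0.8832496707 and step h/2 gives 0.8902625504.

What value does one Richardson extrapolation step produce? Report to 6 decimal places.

r = 2: numerator weight 4, denominator 3.
4 × 0.8902625504 = 3.5610502016; subtract 0.8832496707 → 2.6778005309
Divide by 2^2 − 1 = 3.
(4 × 0.8902625504 − 0.8832496707)/(4 − 1) = 0.8926001770

0.892600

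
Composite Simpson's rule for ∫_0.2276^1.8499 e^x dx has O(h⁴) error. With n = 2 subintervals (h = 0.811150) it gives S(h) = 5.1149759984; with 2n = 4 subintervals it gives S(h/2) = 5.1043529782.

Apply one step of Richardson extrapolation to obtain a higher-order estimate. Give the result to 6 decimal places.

5.103645

The method has order 4: 2^4 = 16.
16×5.1043529782 − 5.1149759984 = 76.5546716528
Denominator 16 − 1 = 15.
(16×5.1043529782 − 5.1149759984)/(16 − 1) = 5.1036447769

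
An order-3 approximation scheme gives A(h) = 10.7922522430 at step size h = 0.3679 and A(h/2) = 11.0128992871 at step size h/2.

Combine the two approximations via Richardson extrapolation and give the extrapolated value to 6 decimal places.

Order 3 gives 2^r = 8 and 2^r − 1 = 7.
8*11.0128992871 = 88.1031942968; subtract 10.7922522430 → 77.3109420538
(8*11.0128992871 − 10.7922522430)/(8 − 1) = 11.0444202934

11.044420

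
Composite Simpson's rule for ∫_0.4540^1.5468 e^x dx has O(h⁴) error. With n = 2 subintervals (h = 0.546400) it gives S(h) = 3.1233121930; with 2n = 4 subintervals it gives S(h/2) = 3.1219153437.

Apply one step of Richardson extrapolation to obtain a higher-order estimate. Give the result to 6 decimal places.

3.121822

Leading term ∝ h^4; use weight 16 = 2^4.
Top: 16(3.1219153437) − (3.1233121930) = 46.8273333062
Denominator 16 − 1 = 15.
Extrapolated: 46.8273333062 / 15 = 3.1218222204
Gap between inputs: 1.397e-03; correction applied: −0.0000931233.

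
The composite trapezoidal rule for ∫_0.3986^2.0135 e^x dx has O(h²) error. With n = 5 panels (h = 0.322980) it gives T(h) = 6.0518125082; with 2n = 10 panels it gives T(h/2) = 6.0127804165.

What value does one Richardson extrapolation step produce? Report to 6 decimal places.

The method has order 2: 2^2 = 4.
2^2·A(h/2) = 24.0511216660; minus A(h) gives 17.9993091578.
Denominator 4 − 1 = 3.
So the Richardson estimate is 5.9997697193.

5.999770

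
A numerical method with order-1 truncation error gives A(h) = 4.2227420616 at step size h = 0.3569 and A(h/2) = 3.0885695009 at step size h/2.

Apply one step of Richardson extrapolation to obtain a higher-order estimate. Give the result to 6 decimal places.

r = 1, so 2^r = 2.
Top: 2(3.0885695009) − (4.2227420616) = 1.9543969402
1.9543969402 ÷ 1 = 1.9543969402

1.954397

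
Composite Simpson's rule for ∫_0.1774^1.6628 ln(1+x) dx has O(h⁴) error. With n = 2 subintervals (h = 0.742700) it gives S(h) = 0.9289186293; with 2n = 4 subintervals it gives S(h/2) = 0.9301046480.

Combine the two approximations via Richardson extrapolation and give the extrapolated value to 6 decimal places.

0.930184

Error is O(h^4); halving h shrinks it by 2^4 = 16.
Difference of the inputs: 0.9301046480 − 0.9289186293 = 0.0011860187
Correction (A(h/2) − A(h))/(16 − 1) = 0.0011860187/15 = 0.0000790679
R = A(h/2) + (A(h/2) − A(h))/15 = 0.9301046480 + 0.0000790679 = 0.9301837159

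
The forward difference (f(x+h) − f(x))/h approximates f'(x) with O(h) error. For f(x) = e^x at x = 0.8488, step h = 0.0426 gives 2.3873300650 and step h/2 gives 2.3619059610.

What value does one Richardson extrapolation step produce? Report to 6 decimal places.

Order 1 gives 2^r = 2 and 2^r − 1 = 1.
Numerator 2×A(h/2) − A(h) = 2×2.3619059610 − 2.3873300650 = 2.3364818570
(2×2.3619059610 − 2.3873300650)/(2 − 1) = 2.3364818570

2.336482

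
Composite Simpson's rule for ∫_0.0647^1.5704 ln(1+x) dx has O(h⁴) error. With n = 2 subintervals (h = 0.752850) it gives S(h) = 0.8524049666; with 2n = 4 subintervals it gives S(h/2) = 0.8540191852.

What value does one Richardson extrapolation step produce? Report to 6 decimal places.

Error is O(h^4); halving h shrinks it by 2^4 = 16.
Weighted: 13.6643069632 − 0.8524049666 = 12.8119019966
Divide by 2^4 − 1 = 15.
Extrapolated: 12.8119019966 / 15 = 0.8541267998
Gap between inputs: 1.614e-03; correction applied: +0.0001076146.

0.854127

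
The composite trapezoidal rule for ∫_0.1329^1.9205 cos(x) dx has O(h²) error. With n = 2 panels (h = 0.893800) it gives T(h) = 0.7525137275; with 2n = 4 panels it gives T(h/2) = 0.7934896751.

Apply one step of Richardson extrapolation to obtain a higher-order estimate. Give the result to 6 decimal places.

0.807148

Leading term ∝ h^2; use weight 4 = 2^2.
4*0.7934896751 − 0.7525137275 = 2.4214449729
Denominator 4 − 1 = 3.
Result: 0.8071483243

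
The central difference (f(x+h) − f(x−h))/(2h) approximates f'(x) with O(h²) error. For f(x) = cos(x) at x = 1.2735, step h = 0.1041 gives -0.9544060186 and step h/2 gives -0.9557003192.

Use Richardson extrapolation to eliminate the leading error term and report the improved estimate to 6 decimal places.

-0.956132

The method has order 2: 2^2 = 4.
Numerator 4×A(h/2) − A(h) = 4×(-0.9557003192) − (-0.9544060186) = -2.8683952582
(4×(-0.9557003192) − (-0.9544060186))/(4 − 1) = -0.9561317527
Correction |R − A(h/2)| = 4.314e-04; gap |A(h/2) − A(h)| = 1.294e-03.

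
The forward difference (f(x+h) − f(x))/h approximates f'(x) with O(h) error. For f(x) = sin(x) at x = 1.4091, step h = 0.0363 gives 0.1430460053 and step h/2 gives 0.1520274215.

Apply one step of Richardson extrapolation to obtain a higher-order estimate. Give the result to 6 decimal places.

0.161009

r = 1: numerator weight 2, denominator 1.
2^1×A(h/2) = 0.3040548430; minus A(h) gives 0.1610088377.
Denominator 2 − 1 = 1.
R = 0.1610088377/1 = 0.1610088377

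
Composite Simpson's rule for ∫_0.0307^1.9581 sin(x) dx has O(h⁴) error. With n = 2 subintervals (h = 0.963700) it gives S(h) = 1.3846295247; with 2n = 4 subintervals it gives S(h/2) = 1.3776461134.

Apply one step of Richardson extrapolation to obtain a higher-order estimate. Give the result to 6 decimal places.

r = 4, so 2^r = 16.
2^4×A(h/2) = 22.0423378144; minus A(h) gives 20.6577082897.
Divide by 2^4 − 1 = 15.
Extrapolated: 20.6577082897 / 15 = 1.3771805526

1.377181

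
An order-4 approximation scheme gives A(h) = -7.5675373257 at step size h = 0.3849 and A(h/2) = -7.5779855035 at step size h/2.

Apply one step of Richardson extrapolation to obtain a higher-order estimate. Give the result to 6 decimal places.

-7.578682

r = 4: numerator weight 16, denominator 15.
16·(-7.5779855035) − (-7.5675373257) = -113.6802307303
(16·(-7.5779855035) − (-7.5675373257))/(16 − 1) = -7.5786820487
Shift from A(h/2): −0.0006965452.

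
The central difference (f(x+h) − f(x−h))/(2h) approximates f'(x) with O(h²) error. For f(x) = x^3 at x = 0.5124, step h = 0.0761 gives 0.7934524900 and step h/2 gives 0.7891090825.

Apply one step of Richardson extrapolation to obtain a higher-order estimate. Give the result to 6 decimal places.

r = 2, so 2^r = 4.
Top: 4(0.7891090825) − (0.7934524900) = 2.3629838400
Divide by 2^2 − 1 = 3.
(4*0.7891090825 − 0.7934524900)/(4 − 1) = 0.7876612800

0.787661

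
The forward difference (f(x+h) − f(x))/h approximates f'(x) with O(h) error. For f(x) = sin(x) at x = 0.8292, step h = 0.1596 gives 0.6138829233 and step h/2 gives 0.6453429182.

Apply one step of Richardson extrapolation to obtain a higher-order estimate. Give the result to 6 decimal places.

0.676803

Error is O(h^1); halving h shrinks it by 2^1 = 2.
Numerator 2×A(h/2) − A(h) = 2×0.6453429182 − 0.6138829233 = 0.6768029131
Divide by 2^1 − 1 = 1.
So the Richardson estimate is 0.6768029131.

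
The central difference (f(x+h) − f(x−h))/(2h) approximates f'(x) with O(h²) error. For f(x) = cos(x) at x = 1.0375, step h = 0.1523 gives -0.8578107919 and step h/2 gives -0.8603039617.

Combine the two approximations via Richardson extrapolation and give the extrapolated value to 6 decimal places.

-0.861135

The method has order 2: 2^2 = 4.
Numerator 4 × A(h/2) − A(h) = 4 × (-0.8603039617) − (-0.8578107919) = -2.5834050549
Divide by 2^2 − 1 = 3.
(4 × (-0.8603039617) − (-0.8578107919))/(4 − 1) = -0.8611350183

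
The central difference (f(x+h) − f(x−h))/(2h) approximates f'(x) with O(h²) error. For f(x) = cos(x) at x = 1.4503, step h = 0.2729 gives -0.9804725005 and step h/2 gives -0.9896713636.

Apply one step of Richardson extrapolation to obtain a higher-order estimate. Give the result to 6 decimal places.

-0.992738

r = 2: numerator weight 4, denominator 3.
4 × (-0.9896713636) − (-0.9804725005) = -2.9782129539
Extrapolated: (-2.9782129539) / 3 = -0.9927376513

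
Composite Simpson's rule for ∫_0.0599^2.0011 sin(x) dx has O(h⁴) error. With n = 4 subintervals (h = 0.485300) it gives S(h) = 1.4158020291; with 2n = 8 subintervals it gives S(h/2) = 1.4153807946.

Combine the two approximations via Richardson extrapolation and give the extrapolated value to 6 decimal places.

1.415353

Leading term ∝ h^4; use weight 16 = 2^4.
16 × 1.4153807946 − 1.4158020291 = 21.2302906845
Extrapolated: 21.2302906845 / 15 = 1.4153527123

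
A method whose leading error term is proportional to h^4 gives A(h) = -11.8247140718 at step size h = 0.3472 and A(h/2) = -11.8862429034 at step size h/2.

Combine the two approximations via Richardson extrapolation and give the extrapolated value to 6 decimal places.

-11.890345

r = 4, so 2^r = 16.
16×(-11.8862429034) − (-11.8247140718) = -178.3551723826
Divide by 2^4 − 1 = 15.
Result: -11.8903448255
Shift from A(h/2): −0.0041019221.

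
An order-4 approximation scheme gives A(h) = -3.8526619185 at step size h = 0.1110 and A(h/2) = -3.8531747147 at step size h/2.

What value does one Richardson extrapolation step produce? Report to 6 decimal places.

-3.853209

Error is O(h^4); halving h shrinks it by 2^4 = 16.
16*(-3.8531747147) = -61.6507954352; (-61.6507954352) − (-3.8526619185) = -57.7981335167
Extrapolated: (-57.7981335167) / 15 = -3.8532089011
Gap between inputs: 5.128e-04; correction applied: −0.0000341864.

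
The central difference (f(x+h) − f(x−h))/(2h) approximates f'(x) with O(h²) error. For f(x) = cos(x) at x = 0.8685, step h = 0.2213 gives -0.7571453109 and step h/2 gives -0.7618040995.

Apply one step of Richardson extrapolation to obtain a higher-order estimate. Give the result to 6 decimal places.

Leading term ∝ h^2; use weight 4 = 2^2.
Difference of the inputs: -0.7618040995 − (-0.7571453109) = -0.0046587886
Divide by 2^2 − 1 = 3: (-0.0046587886)/3 = -0.0015529295
R = -0.7618040995 − 0.0015529295 = -0.7633570290

-0.763357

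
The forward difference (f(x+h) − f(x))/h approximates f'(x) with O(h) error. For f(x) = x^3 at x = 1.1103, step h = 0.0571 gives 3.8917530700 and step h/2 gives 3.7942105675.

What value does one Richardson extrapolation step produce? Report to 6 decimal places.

3.696668

r = 1, so 2^r = 2.
2·3.7942105675 − 3.8917530700 = 3.6966680650
3.6966680650 ÷ 1 = 3.6966680650
Gap between inputs: 9.754e-02; correction applied: −0.0975425025.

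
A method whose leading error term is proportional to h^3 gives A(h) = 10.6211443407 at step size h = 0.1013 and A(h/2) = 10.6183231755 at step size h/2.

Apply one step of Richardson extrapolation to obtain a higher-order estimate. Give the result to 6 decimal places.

10.617920

r = 3, so 2^r = 8.
8 × 10.6183231755 = 84.9465854040; 84.9465854040 − 10.6211443407 = 74.3254410633
Denominator 8 − 1 = 7.
Result: 10.6179201519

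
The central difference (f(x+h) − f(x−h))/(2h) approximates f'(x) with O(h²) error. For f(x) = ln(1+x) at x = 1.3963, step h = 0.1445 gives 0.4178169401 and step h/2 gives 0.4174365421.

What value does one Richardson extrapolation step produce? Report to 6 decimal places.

r = 2: numerator weight 4, denominator 3.
4·0.4174365421 = 1.6697461684; subtract 0.4178169401 → 1.2519292283
1.2519292283 ÷ 3 = 0.4173097428

0.417310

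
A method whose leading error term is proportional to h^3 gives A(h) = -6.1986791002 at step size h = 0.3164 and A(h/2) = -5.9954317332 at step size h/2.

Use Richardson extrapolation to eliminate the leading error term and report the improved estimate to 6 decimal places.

-5.966396

r = 3: numerator weight 8, denominator 7.
A(h/2) − A(h) = -5.9954317332 − (-6.1986791002) = 0.2032473670
Divide by 2^3 − 1 = 7: 0.2032473670/7 = 0.0290353381
R = A(h/2) + (A(h/2) − A(h))/7 = -5.9954317332 + 0.0290353381 = -5.9663963951
Shift from A(h/2): +0.0290353381.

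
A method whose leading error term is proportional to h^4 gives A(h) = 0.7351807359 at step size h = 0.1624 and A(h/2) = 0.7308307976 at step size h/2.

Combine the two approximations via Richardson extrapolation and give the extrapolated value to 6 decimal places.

r = 4: numerator weight 16, denominator 15.
16*0.7308307976 = 11.6932927616; 11.6932927616 − 0.7351807359 = 10.9581120257
Denominator 16 − 1 = 15.
R = 10.9581120257/15 = 0.7305408017

0.730541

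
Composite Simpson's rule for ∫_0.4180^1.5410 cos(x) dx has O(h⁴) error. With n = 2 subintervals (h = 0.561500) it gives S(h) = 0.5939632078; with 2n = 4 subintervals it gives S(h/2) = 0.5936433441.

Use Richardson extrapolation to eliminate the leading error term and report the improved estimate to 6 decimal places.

r = 4, so 2^r = 16.
Numerator 16×A(h/2) − A(h) = 16×0.5936433441 − 0.5939632078 = 8.9043302978
Denominator 16 − 1 = 15.
(16×0.5936433441 − 0.5939632078)/(16 − 1) = 0.5936220199

0.593622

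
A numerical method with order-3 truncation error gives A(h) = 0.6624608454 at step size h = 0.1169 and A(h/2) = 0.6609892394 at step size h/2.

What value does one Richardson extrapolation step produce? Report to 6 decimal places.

0.660779

With r = 3 the leading error scales as h^3, so the weight is 2^3 = 8.
A(h/2) − A(h) = 0.6609892394 − 0.6624608454 = -0.0014716060
Divide by 2^3 − 1 = 7: (-0.0014716060)/7 = -0.0002102294
R = A(h/2) + (A(h/2) − A(h))/7 = 0.6609892394 − 0.0002102294 = 0.6607790100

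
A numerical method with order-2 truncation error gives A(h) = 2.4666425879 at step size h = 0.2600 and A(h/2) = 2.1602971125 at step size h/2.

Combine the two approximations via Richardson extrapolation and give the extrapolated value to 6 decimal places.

2.058182

With r = 2 the leading error scales as h^2, so the weight is 2^2 = 4.
Weighted: 8.6411884500 − 2.4666425879 = 6.1745458621
Denominator 4 − 1 = 3.
So the Richardson estimate is 2.0581819540.
Shift from A(h/2): −0.1021151585.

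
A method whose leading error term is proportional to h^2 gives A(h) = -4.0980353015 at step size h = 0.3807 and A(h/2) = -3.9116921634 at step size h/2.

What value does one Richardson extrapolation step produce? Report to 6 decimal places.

-3.849578

Order 2 gives 2^r = 4 and 2^r − 1 = 3.
Difference of the inputs: -3.9116921634 − (-4.0980353015) = 0.1863431381
Divide by 2^2 − 1 = 3: 0.1863431381/3 = 0.0621143794
R = -3.9116921634 + 0.0621143794 = -3.8495777840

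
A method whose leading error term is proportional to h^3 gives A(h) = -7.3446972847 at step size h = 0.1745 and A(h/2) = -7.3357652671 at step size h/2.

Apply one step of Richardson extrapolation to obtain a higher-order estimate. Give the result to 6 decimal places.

-7.334489

Error is O(h^3); halving h shrinks it by 2^3 = 8.
8·(-7.3357652671) = -58.6861221368; subtract (-7.3446972847) → -51.3414248521
Denominator 8 − 1 = 7.
R = (-51.3414248521)/7 = -7.3344892646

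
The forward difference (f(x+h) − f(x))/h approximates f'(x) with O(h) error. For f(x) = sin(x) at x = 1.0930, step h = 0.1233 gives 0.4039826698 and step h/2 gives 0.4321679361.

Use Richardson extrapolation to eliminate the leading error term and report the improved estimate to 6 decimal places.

r = 1: numerator weight 2, denominator 1.
Top: 2(0.4321679361) − (0.4039826698) = 0.4603532024
Denominator 2 − 1 = 1.
Extrapolated: 0.4603532024 / 1 = 0.4603532024

0.460353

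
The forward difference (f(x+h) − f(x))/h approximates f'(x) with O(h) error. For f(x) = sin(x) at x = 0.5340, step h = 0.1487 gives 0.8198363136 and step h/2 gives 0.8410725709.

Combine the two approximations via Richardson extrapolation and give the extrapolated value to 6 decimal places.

The method has order 1: 2^1 = 2.
2*0.8410725709 = 1.6821451418; 1.6821451418 − 0.8198363136 = 0.8623088282
0.8623088282 ÷ 1 = 0.8623088282
Shift from A(h/2): +0.0212362573.

0.862309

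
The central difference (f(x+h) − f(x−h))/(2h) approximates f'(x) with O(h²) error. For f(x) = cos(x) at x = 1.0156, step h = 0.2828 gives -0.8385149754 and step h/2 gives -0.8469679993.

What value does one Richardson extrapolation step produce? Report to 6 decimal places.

-0.849786

The method has order 2: 2^2 = 4.
Numerator 4·A(h/2) − A(h) = 4·(-0.8469679993) − (-0.8385149754) = -2.5493570218
R = (-2.5493570218)/3 = -0.8497856739
Correction |R − A(h/2)| = 2.818e-03; gap |A(h/2) − A(h)| = 8.453e-03.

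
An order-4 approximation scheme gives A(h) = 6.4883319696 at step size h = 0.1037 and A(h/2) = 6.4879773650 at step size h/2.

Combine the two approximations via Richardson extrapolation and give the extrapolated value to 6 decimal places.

Method order is 4; weight 2^4 = 16.
16*6.4879773650 = 103.8076378400; 103.8076378400 − 6.4883319696 = 97.3193058704
Denominator 16 − 1 = 15.
(16*6.4879773650 − 6.4883319696)/(16 − 1) = 6.4879537247

6.487954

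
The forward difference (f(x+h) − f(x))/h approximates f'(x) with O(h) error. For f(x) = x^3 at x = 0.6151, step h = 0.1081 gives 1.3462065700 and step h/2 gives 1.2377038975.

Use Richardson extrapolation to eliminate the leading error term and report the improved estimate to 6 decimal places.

1.129201

r = 1, so 2^r = 2.
A(h/2) − A(h) = 1.2377038975 − 1.3462065700 = -0.1085026725
Correction (A(h/2) − A(h))/(2 − 1) = (-0.1085026725)/1 = -0.1085026725
R = A(h/2) + (A(h/2) − A(h))/1 = 1.2377038975 − 0.1085026725 = 1.1292012250
Shift from A(h/2): −0.1085026725.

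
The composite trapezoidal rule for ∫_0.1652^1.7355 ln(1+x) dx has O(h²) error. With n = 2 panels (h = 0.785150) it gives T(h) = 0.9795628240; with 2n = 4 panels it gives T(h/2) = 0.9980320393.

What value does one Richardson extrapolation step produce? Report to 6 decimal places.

1.004188

Leading term ∝ h^2; use weight 4 = 2^2.
4*0.9980320393 = 3.9921281572; subtract 0.9795628240 → 3.0125653332
R = 3.0125653332/3 = 1.0041884444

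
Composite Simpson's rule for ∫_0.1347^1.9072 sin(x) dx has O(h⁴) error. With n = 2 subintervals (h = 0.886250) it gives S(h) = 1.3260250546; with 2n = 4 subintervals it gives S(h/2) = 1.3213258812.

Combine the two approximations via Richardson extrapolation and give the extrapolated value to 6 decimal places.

The method has order 4: 2^4 = 16.
Difference of the inputs: 1.3213258812 − 1.3260250546 = -0.0046991734
Correction (A(h/2) − A(h))/(16 − 1) = (-0.0046991734)/15 = -0.0003132782
R = 1.3213258812 − 0.0003132782 = 1.3210126030
Gap between inputs: 4.699e-03; correction applied: −0.0003132782.

1.321013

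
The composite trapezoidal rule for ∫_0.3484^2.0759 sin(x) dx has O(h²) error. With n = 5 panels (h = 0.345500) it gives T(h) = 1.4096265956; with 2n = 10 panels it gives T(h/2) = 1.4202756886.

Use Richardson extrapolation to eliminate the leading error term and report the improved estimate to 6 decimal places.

1.423825

Error is O(h^2); halving h shrinks it by 2^2 = 4.
Difference of the inputs: 1.4202756886 − 1.4096265956 = 0.0106490930
Divide by 2^2 − 1 = 3: 0.0106490930/3 = 0.0035496977
R = A(h/2) + (A(h/2) − A(h))/3 = 1.4202756886 + 0.0035496977 = 1.4238253863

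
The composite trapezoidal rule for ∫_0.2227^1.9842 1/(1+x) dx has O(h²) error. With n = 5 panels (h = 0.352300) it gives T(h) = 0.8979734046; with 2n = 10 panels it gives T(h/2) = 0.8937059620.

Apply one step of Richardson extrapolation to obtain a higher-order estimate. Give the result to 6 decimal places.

Order 2 gives 2^r = 4 and 2^r − 1 = 3.
4×0.8937059620 = 3.5748238480; 3.5748238480 − 0.8979734046 = 2.6768504434
(4×0.8937059620 − 0.8979734046)/(4 − 1) = 0.8922834811

0.892283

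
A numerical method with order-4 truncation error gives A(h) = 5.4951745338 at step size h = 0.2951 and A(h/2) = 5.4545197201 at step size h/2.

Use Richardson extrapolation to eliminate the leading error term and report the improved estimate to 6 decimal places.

r = 4, so 2^r = 16.
Numerator 16 × A(h/2) − A(h) = 16 × 5.4545197201 − 5.4951745338 = 81.7771409878
Denominator 16 − 1 = 15.
(16 × 5.4545197201 − 5.4951745338)/(16 − 1) = 5.4518093992
Correction |R − A(h/2)| = 2.710e-03; gap |A(h/2) − A(h)| = 4.065e-02.

5.451809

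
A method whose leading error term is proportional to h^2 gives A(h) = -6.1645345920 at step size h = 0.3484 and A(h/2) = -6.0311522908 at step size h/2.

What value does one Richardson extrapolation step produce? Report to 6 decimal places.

Order 2 gives 2^r = 4 and 2^r − 1 = 3.
Weighted: (-24.1246091632) − (-6.1645345920) = -17.9600745712
(4×(-6.0311522908) − (-6.1645345920))/(4 − 1) = -5.9866915237
Gap between inputs: 1.334e-01; correction applied: +0.0444607671.

-5.986692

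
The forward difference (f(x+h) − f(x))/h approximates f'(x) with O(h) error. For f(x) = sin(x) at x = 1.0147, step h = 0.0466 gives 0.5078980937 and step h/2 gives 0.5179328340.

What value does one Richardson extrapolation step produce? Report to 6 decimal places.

0.527968

The method has order 1: 2^1 = 2.
Numerator 2*A(h/2) − A(h) = 2*0.5179328340 − 0.5078980937 = 0.5279675743
R = 0.5279675743/1 = 0.5279675743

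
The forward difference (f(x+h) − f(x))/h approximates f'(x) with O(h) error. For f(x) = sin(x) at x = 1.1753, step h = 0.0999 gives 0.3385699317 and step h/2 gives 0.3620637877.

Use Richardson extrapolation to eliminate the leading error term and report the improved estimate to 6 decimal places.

0.385558

Order 1 gives 2^r = 2 and 2^r − 1 = 1.
2·0.3620637877 = 0.7241275754; 0.7241275754 − 0.3385699317 = 0.3855576437
(2·0.3620637877 − 0.3385699317)/(2 − 1) = 0.3855576437
Gap between inputs: 2.349e-02; correction applied: +0.0234938560.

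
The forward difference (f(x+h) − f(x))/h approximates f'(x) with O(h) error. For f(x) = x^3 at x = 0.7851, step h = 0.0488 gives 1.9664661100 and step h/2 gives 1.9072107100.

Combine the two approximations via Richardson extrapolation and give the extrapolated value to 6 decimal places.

1.847955

Leading term ∝ h^1; use weight 2 = 2^1.
A(h/2) − A(h) = 1.9072107100 − 1.9664661100 = -0.0592554000
Correction (A(h/2) − A(h))/(2 − 1) = (-0.0592554000)/1 = -0.0592554000
R = A(h/2) + (A(h/2) − A(h))/1 = 1.9072107100 − 0.0592554000 = 1.8479553100
Gap between inputs: 5.926e-02; correction applied: −0.0592554000.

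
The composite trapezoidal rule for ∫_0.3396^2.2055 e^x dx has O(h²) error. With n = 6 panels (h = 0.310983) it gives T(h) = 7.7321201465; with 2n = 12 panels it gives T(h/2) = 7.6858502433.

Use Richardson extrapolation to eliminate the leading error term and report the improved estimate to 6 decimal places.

7.670427

Method order is 2; weight 2^2 = 4.
Weighted: 30.7434009732 − 7.7321201465 = 23.0112808267
Denominator 4 − 1 = 3.
23.0112808267 ÷ 3 = 7.6704269422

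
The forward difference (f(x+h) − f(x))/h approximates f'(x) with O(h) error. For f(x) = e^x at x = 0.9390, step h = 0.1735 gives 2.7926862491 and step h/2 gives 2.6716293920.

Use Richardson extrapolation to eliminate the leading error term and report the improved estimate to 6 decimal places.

2.550573

The method has order 1: 2^1 = 2.
2^1 × A(h/2) = 5.3432587840; minus A(h) gives 2.5505725349.
(2 × 2.6716293920 − 2.7926862491)/(2 − 1) = 2.5505725349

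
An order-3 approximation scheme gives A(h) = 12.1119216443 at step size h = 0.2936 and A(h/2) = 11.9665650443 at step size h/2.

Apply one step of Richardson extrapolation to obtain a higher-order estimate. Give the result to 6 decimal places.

11.945800

Method order is 3; weight 2^3 = 8.
A(h/2) − A(h) = 11.9665650443 − 12.1119216443 = -0.1453566000
Correction (A(h/2) − A(h))/(8 − 1) = (-0.1453566000)/7 = -0.0207652286
R = 11.9665650443 − 0.0207652286 = 11.9457998157
Shift from A(h/2): −0.0207652286.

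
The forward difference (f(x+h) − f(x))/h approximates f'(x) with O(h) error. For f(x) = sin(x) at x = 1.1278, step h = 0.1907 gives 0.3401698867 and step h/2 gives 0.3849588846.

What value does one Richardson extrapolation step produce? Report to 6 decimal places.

0.429748

Error is O(h^1); halving h shrinks it by 2^1 = 2.
Weighted: 0.7699177692 − 0.3401698867 = 0.4297478825
Denominator 2 − 1 = 1.
(2×0.3849588846 − 0.3401698867)/(2 − 1) = 0.4297478825
Shift from A(h/2): +0.0447889979.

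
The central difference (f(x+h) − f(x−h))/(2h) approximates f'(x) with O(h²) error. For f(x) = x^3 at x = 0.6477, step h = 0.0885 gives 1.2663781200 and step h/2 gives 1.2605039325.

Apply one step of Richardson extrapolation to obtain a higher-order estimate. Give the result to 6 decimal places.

Leading term ∝ h^2; use weight 4 = 2^2.
Numerator 4×A(h/2) − A(h) = 4×1.2605039325 − 1.2663781200 = 3.7756376100
Divide by 2^2 − 1 = 3.
Result: 1.2585458700
Correction |R − A(h/2)| = 1.958e-03; gap |A(h/2) − A(h)| = 5.874e-03.

1.258546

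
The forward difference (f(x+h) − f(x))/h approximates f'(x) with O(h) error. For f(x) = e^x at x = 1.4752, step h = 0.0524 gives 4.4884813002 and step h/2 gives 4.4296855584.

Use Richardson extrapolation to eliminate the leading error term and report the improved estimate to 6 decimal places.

4.370890

r = 1, so 2^r = 2.
Numerator 2*A(h/2) − A(h) = 2*4.4296855584 − 4.4884813002 = 4.3708898166
Divide by 2^1 − 1 = 1.
4.3708898166 ÷ 1 = 4.3708898166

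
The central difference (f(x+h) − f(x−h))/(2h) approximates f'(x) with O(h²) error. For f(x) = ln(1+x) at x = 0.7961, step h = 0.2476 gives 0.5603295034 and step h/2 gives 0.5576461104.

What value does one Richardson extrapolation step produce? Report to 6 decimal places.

Method order is 2; weight 2^2 = 4.
4×0.5576461104 = 2.2305844416; subtract 0.5603295034 → 1.6702549382
(4×0.5576461104 − 0.5603295034)/(4 − 1) = 0.5567516461

0.556752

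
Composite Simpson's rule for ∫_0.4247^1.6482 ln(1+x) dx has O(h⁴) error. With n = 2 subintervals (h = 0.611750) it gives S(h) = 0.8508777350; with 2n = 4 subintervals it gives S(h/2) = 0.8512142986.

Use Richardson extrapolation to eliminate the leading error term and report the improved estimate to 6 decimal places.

r = 4: numerator weight 16, denominator 15.
16 × 0.8512142986 = 13.6194287776; subtract 0.8508777350 → 12.7685510426
R = 12.7685510426/15 = 0.8512367362

0.851237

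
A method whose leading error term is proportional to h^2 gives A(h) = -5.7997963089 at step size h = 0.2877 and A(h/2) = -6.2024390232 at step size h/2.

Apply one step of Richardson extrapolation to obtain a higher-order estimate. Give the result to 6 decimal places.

-6.336653

With r = 2 the leading error scales as h^2, so the weight is 2^2 = 4.
4×(-6.2024390232) = -24.8097560928; (-24.8097560928) − (-5.7997963089) = -19.0099597839
(-19.0099597839) ÷ 3 = -6.3366532613
Gap between inputs: 4.026e-01; correction applied: −0.1342142381.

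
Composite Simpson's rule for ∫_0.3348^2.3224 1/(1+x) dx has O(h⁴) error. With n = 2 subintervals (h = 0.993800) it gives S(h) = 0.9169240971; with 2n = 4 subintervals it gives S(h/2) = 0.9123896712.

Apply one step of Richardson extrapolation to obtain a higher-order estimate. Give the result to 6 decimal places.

0.912087

Error is O(h^4); halving h shrinks it by 2^4 = 16.
Top: 16(0.9123896712) − (0.9169240971) = 13.6813106421
13.6813106421 ÷ 15 = 0.9120873761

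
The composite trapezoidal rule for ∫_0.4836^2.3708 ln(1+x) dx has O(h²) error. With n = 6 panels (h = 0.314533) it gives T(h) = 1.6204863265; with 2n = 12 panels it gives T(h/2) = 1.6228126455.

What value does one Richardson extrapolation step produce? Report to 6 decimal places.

Method order is 2; weight 2^2 = 4.
4*1.6228126455 − 1.6204863265 = 4.8707642555
(4*1.6228126455 − 1.6204863265)/(4 − 1) = 1.6235880852
Correction |R − A(h/2)| = 7.754e-04; gap |A(h/2) − A(h)| = 2.326e-03.

1.623588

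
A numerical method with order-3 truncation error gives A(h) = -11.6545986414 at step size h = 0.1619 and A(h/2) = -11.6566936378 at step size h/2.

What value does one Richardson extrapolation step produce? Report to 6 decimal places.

With r = 3 the leading error scales as h^3, so the weight is 2^3 = 8.
8*(-11.6566936378) = -93.2535491024; subtract (-11.6545986414) → -81.5989504610
Denominator 8 − 1 = 7.
Extrapolated: (-81.5989504610) / 7 = -11.6569929230
Gap between inputs: 2.095e-03; correction applied: −0.0002992852.

-11.656993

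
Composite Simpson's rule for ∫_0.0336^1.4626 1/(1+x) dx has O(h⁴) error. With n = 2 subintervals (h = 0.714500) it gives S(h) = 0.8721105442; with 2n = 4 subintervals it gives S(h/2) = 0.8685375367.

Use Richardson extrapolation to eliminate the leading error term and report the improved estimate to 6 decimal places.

The method has order 4: 2^4 = 16.
16 × 0.8685375367 = 13.8966005872; subtract 0.8721105442 → 13.0244900430
Denominator 16 − 1 = 15.
Extrapolated: 13.0244900430 / 15 = 0.8682993362

0.868299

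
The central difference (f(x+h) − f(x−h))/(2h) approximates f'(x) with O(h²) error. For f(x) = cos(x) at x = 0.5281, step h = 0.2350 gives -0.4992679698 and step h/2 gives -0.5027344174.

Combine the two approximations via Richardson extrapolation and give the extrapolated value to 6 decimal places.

-0.503890

r = 2, so 2^r = 4.
2^2×A(h/2) = -2.0109376696; minus A(h) gives -1.5116696998.
Extrapolated: (-1.5116696998) / 3 = -0.5038898999
Gap between inputs: 3.466e-03; correction applied: −0.0011554825.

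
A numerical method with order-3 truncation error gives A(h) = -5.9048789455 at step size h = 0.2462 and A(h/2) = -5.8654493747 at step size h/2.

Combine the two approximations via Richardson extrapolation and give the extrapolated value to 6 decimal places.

With r = 3 the leading error scales as h^3, so the weight is 2^3 = 8.
Weighted: (-46.9235949976) − (-5.9048789455) = -41.0187160521
(-41.0187160521) ÷ 7 = -5.8598165789
Shift from A(h/2): +0.0056327958.

-5.859817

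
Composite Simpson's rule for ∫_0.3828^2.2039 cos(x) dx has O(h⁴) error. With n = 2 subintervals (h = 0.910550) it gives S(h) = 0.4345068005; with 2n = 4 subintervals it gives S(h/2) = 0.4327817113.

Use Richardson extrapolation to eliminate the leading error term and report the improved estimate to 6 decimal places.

0.432667

With r = 4 the leading error scales as h^4, so the weight is 2^4 = 16.
Weighted: 6.9245073808 − 0.4345068005 = 6.4900005803
Divide by 2^4 − 1 = 15.
Extrapolated: 6.4900005803 / 15 = 0.4326667054
Shift from A(h/2): −0.0001150059.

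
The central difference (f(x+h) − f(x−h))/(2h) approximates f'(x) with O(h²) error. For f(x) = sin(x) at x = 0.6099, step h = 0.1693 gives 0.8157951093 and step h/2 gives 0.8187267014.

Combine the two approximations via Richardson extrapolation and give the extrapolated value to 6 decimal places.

Method order is 2; weight 2^2 = 4.
4×0.8187267014 = 3.2749068056; subtract 0.8157951093 → 2.4591116963
Extrapolated: 2.4591116963 / 3 = 0.8197038988
Correction |R − A(h/2)| = 9.772e-04; gap |A(h/2) − A(h)| = 2.932e-03.

0.819704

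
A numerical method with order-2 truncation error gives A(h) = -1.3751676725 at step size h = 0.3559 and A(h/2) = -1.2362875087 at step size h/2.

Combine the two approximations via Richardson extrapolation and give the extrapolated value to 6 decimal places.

Error is O(h^2); halving h shrinks it by 2^2 = 4.
4·(-1.2362875087) = -4.9451500348; (-4.9451500348) − (-1.3751676725) = -3.5699823623
(4·(-1.2362875087) − (-1.3751676725))/(4 − 1) = -1.1899941208

-1.189994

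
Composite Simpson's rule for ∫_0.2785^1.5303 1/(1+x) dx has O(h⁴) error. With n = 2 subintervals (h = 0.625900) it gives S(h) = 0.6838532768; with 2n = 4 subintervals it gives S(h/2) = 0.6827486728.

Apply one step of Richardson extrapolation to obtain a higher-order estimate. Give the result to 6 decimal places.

0.682675

r = 4, so 2^r = 16.
16 × 0.6827486728 − 0.6838532768 = 10.2401254880
10.2401254880 ÷ 15 = 0.6826750325
Correction |R − A(h/2)| = 7.364e-05; gap |A(h/2) − A(h)| = 1.105e-03.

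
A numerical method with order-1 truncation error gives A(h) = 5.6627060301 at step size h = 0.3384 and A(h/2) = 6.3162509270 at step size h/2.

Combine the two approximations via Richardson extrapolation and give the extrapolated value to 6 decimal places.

6.969796

With r = 1 the leading error scales as h^1, so the weight is 2^1 = 2.
2*6.3162509270 − 5.6627060301 = 6.9697958239
R = 6.9697958239/1 = 6.9697958239
Gap between inputs: 6.535e-01; correction applied: +0.6535448969.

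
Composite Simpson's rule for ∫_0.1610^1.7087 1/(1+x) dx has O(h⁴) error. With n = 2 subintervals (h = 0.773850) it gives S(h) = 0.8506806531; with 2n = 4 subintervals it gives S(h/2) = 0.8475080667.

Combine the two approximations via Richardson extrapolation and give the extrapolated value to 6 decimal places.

Order 4 gives 2^r = 16 and 2^r − 1 = 15.
16·0.8475080667 = 13.5601290672; 13.5601290672 − 0.8506806531 = 12.7094484141
R = 12.7094484141/15 = 0.8472965609
Correction |R − A(h/2)| = 2.115e-04; gap |A(h/2) − A(h)| = 3.173e-03.

0.847297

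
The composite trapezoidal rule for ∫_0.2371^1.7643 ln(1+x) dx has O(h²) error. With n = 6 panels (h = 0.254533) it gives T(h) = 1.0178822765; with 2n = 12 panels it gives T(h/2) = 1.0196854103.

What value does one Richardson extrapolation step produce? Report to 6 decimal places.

1.020286

With r = 2 the leading error scales as h^2, so the weight is 2^2 = 4.
4·1.0196854103 = 4.0787416412; subtract 1.0178822765 → 3.0608593647
Extrapolated: 3.0608593647 / 3 = 1.0202864549
Gap between inputs: 1.803e-03; correction applied: +0.0006010446.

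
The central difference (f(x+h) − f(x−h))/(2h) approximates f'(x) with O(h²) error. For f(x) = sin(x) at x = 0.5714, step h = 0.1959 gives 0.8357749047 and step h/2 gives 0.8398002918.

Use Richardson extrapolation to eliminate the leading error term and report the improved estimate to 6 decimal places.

r = 2: numerator weight 4, denominator 3.
Numerator 4 × A(h/2) − A(h) = 4 × 0.8398002918 − 0.8357749047 = 2.5234262625
(4 × 0.8398002918 − 0.8357749047)/(4 − 1) = 0.8411420875
Correction |R − A(h/2)| = 1.342e-03; gap |A(h/2) − A(h)| = 4.025e-03.

0.841142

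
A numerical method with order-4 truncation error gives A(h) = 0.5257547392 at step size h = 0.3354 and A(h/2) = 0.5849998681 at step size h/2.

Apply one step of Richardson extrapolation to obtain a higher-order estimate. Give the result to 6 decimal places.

r = 4: numerator weight 16, denominator 15.
16*0.5849998681 = 9.3599978896; subtract 0.5257547392 → 8.8342431504
Divide by 2^4 − 1 = 15.
So the Richardson estimate is 0.5889495434.

0.588950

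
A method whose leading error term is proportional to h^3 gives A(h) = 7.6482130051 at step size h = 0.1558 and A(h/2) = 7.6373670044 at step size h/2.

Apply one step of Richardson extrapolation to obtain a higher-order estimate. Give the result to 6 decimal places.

The method has order 3: 2^3 = 8.
Numerator 8×A(h/2) − A(h) = 8×7.6373670044 − 7.6482130051 = 53.4507230301
Divide by 2^3 − 1 = 7.
So the Richardson estimate is 7.6358175757.

7.635818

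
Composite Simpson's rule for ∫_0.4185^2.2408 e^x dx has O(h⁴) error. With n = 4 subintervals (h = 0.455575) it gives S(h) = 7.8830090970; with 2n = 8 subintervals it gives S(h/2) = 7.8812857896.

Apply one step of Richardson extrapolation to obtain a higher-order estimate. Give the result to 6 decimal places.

7.881171

r = 4: numerator weight 16, denominator 15.
A(h/2) − A(h) = 7.8812857896 − 7.8830090970 = -0.0017233074
Correction (A(h/2) − A(h))/(16 − 1) = (-0.0017233074)/15 = -0.0001148872
R = A(h/2) + (A(h/2) − A(h))/15 = 7.8812857896 − 0.0001148872 = 7.8811709024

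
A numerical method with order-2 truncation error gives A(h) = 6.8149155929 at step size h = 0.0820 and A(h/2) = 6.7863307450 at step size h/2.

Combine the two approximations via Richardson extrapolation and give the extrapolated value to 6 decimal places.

6.776802

Method order is 2; weight 2^2 = 4.
Numerator 4*A(h/2) − A(h) = 4*6.7863307450 − 6.8149155929 = 20.3304073871
R = 20.3304073871/3 = 6.7768024624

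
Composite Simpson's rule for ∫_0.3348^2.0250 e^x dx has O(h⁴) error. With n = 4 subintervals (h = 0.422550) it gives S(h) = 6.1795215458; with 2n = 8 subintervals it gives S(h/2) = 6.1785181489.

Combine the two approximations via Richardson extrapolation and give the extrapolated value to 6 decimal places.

6.178451

The method has order 4: 2^4 = 16.
A(h/2) − A(h) = 6.1785181489 − 6.1795215458 = -0.0010033969
Correction (A(h/2) − A(h))/(16 − 1) = (-0.0010033969)/15 = -0.0000668931
R = 6.1785181489 − 0.0000668931 = 6.1784512558
Shift from A(h/2): −0.0000668931.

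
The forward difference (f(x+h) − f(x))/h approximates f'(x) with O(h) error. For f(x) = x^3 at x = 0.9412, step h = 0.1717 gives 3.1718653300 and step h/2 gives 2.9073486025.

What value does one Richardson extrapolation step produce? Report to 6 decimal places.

Order 1 gives 2^r = 2 and 2^r − 1 = 1.
Numerator 2 × A(h/2) − A(h) = 2 × 2.9073486025 − 3.1718653300 = 2.6428318750
(2 × 2.9073486025 − 3.1718653300)/(2 − 1) = 2.6428318750

2.642832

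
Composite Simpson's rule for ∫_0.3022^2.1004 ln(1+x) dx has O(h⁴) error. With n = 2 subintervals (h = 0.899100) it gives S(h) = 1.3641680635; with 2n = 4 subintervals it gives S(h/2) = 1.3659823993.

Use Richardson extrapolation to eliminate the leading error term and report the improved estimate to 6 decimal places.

1.366103

r = 4, so 2^r = 16.
2^4×A(h/2) = 21.8557183888; minus A(h) gives 20.4915503253.
20.4915503253 ÷ 15 = 1.3661033550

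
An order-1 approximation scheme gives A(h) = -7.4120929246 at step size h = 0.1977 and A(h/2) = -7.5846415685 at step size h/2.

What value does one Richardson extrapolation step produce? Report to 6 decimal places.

-7.757190

Method order is 1; weight 2^1 = 2.
Top: 2(-7.5846415685) − (-7.4120929246) = -7.7571902124
(-7.7571902124) ÷ 1 = -7.7571902124
Gap between inputs: 1.725e-01; correction applied: −0.1725486439.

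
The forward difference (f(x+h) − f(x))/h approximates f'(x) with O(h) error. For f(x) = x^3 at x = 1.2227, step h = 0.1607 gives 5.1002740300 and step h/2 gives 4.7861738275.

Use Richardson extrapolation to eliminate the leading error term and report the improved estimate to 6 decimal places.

4.472074

Order 1 gives 2^r = 2 and 2^r − 1 = 1.
2^1·A(h/2) = 9.5723476550; minus A(h) gives 4.4720736250.
Divide by 2^1 − 1 = 1.
4.4720736250 ÷ 1 = 4.4720736250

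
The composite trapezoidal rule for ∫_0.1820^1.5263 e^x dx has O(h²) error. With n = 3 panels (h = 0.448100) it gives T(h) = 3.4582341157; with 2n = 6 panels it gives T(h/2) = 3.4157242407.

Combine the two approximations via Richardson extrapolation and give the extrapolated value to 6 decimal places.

3.401554

The method has order 2: 2^2 = 4.
4·3.4157242407 − 3.4582341157 = 10.2046628471
R = 10.2046628471/3 = 3.4015542824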